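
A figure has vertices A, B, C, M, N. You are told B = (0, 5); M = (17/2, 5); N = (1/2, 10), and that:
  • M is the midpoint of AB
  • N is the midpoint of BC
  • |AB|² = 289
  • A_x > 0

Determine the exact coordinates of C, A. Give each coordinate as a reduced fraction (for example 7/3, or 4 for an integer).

1. A_x = 17  [A = 2·M−B = 2·(17/2, 5)−(0, 5)]
2. A_y = 5  [A = 2·M−B = 2·(17/2, 5)−(0, 5)]
   so A = (17, 5)
3. C_x = 1  [C = 2·N−B = 2·(1/2, 10)−(0, 5)]
4. C_y = 15  [C = 2·N−B = 2·(1/2, 10)−(0, 5)]
   so C = (1, 15)

C = (1, 15)
A = (17, 5)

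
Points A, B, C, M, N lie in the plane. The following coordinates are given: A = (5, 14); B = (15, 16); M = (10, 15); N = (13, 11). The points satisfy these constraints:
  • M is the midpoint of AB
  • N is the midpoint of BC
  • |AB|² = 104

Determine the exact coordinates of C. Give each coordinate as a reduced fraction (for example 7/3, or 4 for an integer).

1. C_x = 11  [C = 2·N−B = 2·(13, 11)−(15, 16)]
2. C_y = 6  [C = 2·N−B = 2·(13, 11)−(15, 16)]
   so C = (11, 6)

C = (11, 6)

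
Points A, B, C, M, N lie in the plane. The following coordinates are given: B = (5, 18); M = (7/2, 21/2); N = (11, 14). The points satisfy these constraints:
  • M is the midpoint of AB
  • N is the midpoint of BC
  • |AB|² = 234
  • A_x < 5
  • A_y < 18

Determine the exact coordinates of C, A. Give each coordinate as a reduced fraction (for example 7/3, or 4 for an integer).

1. A_x = 2  [A = 2·M−B = 2·(7/2, 21/2)−(5, 18)]
2. A_y = 3  [A = 2·M−B = 2·(7/2, 21/2)−(5, 18)]
   so A = (2, 3)
3. C_x = 17  [C = 2·N−B = 2·(11, 14)−(5, 18)]
4. C_y = 10  [C = 2·N−B = 2·(11, 14)−(5, 18)]
   so C = (17, 10)

C = (17, 10)
A = (2, 3)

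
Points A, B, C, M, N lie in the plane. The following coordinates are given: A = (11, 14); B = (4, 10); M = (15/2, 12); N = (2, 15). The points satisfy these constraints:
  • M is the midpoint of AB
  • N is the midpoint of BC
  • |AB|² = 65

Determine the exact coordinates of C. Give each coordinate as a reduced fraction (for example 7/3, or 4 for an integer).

C = (0, 20)

1. C_x = 0  [C = 2·N−B = 2·(2, 15)−(4, 10)]
2. C_y = 20  [C = 2·N−B = 2·(2, 15)−(4, 10)]
   so C = (0, 20)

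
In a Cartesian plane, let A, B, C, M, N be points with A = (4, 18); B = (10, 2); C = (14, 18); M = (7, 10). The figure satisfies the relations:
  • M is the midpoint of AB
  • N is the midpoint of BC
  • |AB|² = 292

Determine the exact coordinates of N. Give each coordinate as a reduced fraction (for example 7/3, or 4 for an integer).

N = (12, 10)

1. N_x = 12  [2·N = B+C = (10, 2)+(14, 18)]
2. N_y = 10  [2·N = B+C = (10, 2)+(14, 18)]
   so N = (12, 10)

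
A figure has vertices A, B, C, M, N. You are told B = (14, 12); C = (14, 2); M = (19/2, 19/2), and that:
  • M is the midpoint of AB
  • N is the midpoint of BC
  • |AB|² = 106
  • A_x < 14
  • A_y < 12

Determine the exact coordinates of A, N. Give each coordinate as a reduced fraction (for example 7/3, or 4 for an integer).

1. A_x = 5  [A = 2·M−B = 2·(19/2, 19/2)−(14, 12)]
2. A_y = 7  [A = 2·M−B = 2·(19/2, 19/2)−(14, 12)]
   so A = (5, 7)
3. N_x = 14  [2·N = B+C = (14, 12)+(14, 2)]
4. N_y = 7  [2·N = B+C = (14, 12)+(14, 2)]
   so N = (14, 7)

A = (5, 7)
N = (14, 7)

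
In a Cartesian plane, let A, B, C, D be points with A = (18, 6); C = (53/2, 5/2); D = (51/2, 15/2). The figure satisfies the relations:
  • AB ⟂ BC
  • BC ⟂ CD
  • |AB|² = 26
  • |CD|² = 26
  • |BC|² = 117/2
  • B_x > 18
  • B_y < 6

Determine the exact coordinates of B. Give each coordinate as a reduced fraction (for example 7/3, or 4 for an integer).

B = (19, 1)

1. B_x = 19  [[BC ⟂ CD ⇒ 1x-5y-14=0] ∩ [|B−(18, 6)|²=26]]
2. B_y = 1  [[BC ⟂ CD ⇒ 1x-5y-14=0] ∩ [|B−(18, 6)|²=26]]
   so B = (19, 1)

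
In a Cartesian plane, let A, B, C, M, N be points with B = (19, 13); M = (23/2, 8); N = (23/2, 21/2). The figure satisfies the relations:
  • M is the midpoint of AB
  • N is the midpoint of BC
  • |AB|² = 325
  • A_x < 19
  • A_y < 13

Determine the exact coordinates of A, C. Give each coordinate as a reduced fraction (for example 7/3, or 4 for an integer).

A = (4, 3)
C = (4, 8)

1. A_x = 4  [A = 2·M−B = 2·(23/2, 8)−(19, 13)]
2. A_y = 3  [A = 2·M−B = 2·(23/2, 8)−(19, 13)]
   so A = (4, 3)
3. C_x = 4  [C = 2·N−B = 2·(23/2, 21/2)−(19, 13)]
4. C_y = 8  [C = 2·N−B = 2·(23/2, 21/2)−(19, 13)]
   so C = (4, 8)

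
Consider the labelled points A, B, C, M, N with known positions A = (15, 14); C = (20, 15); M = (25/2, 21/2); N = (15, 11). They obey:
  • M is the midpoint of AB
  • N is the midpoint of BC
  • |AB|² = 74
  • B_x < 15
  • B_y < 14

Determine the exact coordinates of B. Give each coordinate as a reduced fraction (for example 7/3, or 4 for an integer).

1. B_x = 10  [B = 2·M−A = 2·(25/2, 21/2)−(15, 14)]
2. B_y = 7  [B = 2·M−A = 2·(25/2, 21/2)−(15, 14)]
   so B = (10, 7)

B = (10, 7)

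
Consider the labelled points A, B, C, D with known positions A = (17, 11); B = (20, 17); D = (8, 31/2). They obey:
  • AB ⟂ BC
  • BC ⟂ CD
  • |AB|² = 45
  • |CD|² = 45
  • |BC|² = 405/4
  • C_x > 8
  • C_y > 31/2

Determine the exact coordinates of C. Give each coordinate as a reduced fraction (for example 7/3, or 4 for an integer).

1. C_x = 11  [[AB ⟂ BC ⇒ 3x+6y-162=0] ∩ [|C−(8, 31/2)|²=45]]
2. C_y = 43/2  [[AB ⟂ BC ⇒ 3x+6y-162=0] ∩ [|C−(8, 31/2)|²=45]]
   so C = (11, 43/2)

C = (11, 43/2)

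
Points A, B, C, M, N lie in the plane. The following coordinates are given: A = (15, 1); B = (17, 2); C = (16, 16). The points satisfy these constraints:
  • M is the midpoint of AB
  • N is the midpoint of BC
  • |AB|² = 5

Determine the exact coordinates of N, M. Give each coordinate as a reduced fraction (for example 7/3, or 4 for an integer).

1. M_x = 16  [2·M = A+B = (15, 1)+(17, 2)]
2. M_y = 3/2  [2·M = A+B = (15, 1)+(17, 2)]
   so M = (16, 3/2)
3. N_x = 33/2  [2·N = B+C = (17, 2)+(16, 16)]
4. N_y = 9  [2·N = B+C = (17, 2)+(16, 16)]
   so N = (33/2, 9)

N = (33/2, 9)
M = (16, 3/2)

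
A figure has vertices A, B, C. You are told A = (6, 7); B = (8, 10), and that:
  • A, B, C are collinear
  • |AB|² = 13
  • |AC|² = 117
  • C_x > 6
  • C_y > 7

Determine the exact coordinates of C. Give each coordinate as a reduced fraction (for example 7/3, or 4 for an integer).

1. C_x = 12  [[A, B, C are collinear ⇒ -3x+2y+4=0] ∩ [|C−(6, 7)|²=117]]
2. C_y = 16  [[A, B, C are collinear ⇒ -3x+2y+4=0] ∩ [|C−(6, 7)|²=117]]
   so C = (12, 16)

C = (12, 16)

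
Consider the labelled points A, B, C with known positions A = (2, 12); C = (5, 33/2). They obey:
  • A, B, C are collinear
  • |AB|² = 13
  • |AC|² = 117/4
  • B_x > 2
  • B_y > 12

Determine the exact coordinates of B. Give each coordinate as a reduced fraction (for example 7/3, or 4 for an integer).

B = (4, 15)

1. B_x = 4  [[A, B, C are collinear ⇒ 9/2x-3y+27=0] ∩ [|B−(2, 12)|²=13]]
2. B_y = 15  [[A, B, C are collinear ⇒ 9/2x-3y+27=0] ∩ [|B−(2, 12)|²=13]]
   so B = (4, 15)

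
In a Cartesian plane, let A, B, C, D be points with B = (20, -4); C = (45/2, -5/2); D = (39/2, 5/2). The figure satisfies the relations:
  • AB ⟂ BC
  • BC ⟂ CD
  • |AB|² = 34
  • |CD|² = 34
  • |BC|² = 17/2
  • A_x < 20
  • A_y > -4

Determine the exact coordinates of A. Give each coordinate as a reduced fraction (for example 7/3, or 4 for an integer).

A = (17, 1)

1. A_x = 17  [[AB ⟂ BC ⇒ -5/2x-3/2y+44=0] ∩ [|A−(20, -4)|²=34]]
2. A_y = 1  [[AB ⟂ BC ⇒ -5/2x-3/2y+44=0] ∩ [|A−(20, -4)|²=34]]
   so A = (17, 1)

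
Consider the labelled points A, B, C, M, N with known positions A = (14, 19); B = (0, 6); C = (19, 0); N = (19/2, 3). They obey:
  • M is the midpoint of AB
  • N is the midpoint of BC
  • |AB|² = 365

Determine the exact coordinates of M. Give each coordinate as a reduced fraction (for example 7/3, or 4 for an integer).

M = (7, 25/2)

1. M_x = 7  [2·M = A+B = (14, 19)+(0, 6)]
2. M_y = 25/2  [2·M = A+B = (14, 19)+(0, 6)]
   so M = (7, 25/2)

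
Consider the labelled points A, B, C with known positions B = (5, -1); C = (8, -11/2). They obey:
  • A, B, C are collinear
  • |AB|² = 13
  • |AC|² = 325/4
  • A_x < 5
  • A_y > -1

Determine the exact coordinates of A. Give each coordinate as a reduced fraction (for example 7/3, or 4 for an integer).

1. A_x = 3  [[A, B, C are collinear ⇒ 9/2x+3y-39/2=0] ∩ [|A−(5, -1)|²=13]]
2. A_y = 2  [[A, B, C are collinear ⇒ 9/2x+3y-39/2=0] ∩ [|A−(5, -1)|²=13]]
   so A = (3, 2)

A = (3, 2)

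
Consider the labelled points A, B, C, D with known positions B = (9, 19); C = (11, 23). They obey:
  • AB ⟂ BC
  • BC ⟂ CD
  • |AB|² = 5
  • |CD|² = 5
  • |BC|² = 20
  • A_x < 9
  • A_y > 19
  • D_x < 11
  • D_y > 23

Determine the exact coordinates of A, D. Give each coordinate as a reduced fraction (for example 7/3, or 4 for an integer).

A = (7, 20)
D = (9, 24)

1. A_x = 7  [[AB ⟂ BC ⇒ -2x-4y+94=0] ∩ [|A−(9, 19)|²=5]]
2. A_y = 20  [[AB ⟂ BC ⇒ -2x-4y+94=0] ∩ [|A−(9, 19)|²=5]]
   so A = (7, 20)
3. D_x = 9  [[BC ⟂ CD ⇒ 2x+4y-114=0] ∩ [|D−(11, 23)|²=5]]
4. D_y = 24  [[BC ⟂ CD ⇒ 2x+4y-114=0] ∩ [|D−(11, 23)|²=5]]
   so D = (9, 24)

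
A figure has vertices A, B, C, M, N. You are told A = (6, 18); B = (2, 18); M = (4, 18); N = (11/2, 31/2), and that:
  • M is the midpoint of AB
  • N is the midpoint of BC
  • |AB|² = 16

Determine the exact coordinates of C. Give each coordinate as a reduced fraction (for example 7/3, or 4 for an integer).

C = (9, 13)

1. C_x = 9  [C = 2·N−B = 2·(11/2, 31/2)−(2, 18)]
2. C_y = 13  [C = 2·N−B = 2·(11/2, 31/2)−(2, 18)]
   so C = (9, 13)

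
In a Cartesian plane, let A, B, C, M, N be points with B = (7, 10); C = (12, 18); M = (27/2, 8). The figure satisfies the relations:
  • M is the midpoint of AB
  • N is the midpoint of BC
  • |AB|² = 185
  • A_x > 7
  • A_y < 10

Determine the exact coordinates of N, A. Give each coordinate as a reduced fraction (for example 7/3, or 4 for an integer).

N = (19/2, 14)
A = (20, 6)

1. A_x = 20  [A = 2·M−B = 2·(27/2, 8)−(7, 10)]
2. A_y = 6  [A = 2·M−B = 2·(27/2, 8)−(7, 10)]
   so A = (20, 6)
3. N_x = 19/2  [2·N = B+C = (7, 10)+(12, 18)]
4. N_y = 14  [2·N = B+C = (7, 10)+(12, 18)]
   so N = (19/2, 14)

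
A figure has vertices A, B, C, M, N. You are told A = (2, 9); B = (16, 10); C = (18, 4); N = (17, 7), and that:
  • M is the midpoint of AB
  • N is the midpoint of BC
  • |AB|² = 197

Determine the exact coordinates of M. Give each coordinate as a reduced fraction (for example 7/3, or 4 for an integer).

M = (9, 19/2)

1. M_x = 9  [2·M = A+B = (2, 9)+(16, 10)]
2. M_y = 19/2  [2·M = A+B = (2, 9)+(16, 10)]
   so M = (9, 19/2)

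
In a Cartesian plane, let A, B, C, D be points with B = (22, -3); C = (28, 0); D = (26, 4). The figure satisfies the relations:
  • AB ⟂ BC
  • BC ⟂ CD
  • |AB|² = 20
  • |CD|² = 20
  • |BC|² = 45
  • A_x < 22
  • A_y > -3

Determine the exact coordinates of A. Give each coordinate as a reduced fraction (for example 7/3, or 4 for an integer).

A = (20, 1)

1. A_x = 20  [[AB ⟂ BC ⇒ -6x-3y+123=0] ∩ [|A−(22, -3)|²=20]]
2. A_y = 1  [[AB ⟂ BC ⇒ -6x-3y+123=0] ∩ [|A−(22, -3)|²=20]]
   so A = (20, 1)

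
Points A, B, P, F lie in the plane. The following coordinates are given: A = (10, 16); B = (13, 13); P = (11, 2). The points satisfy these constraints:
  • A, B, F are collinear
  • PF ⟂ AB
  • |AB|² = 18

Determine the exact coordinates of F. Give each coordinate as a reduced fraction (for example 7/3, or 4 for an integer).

1. F_x = 35/2  [[A, B, F are collinear ⇒ 3x+3y-78=0] ∩ [PF ⟂ AB ⇒ 3x-3y-27=0]]
2. F_y = 17/2  [[A, B, F are collinear ⇒ 3x+3y-78=0] ∩ [PF ⟂ AB ⇒ 3x-3y-27=0]]
   so F = (35/2, 17/2)

F = (35/2, 17/2)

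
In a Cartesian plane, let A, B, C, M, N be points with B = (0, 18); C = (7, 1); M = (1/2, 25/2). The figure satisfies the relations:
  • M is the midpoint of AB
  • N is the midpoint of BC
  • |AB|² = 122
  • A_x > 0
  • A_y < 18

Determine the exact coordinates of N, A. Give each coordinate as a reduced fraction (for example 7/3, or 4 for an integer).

N = (7/2, 19/2)
A = (1, 7)

1. A_x = 1  [A = 2·M−B = 2·(1/2, 25/2)−(0, 18)]
2. A_y = 7  [A = 2·M−B = 2·(1/2, 25/2)−(0, 18)]
   so A = (1, 7)
3. N_x = 7/2  [2·N = B+C = (0, 18)+(7, 1)]
4. N_y = 19/2  [2·N = B+C = (0, 18)+(7, 1)]
   so N = (7/2, 19/2)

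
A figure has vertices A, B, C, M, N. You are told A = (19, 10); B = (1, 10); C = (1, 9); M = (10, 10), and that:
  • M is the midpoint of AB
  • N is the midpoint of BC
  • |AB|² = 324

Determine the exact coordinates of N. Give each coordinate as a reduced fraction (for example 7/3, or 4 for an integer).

1. N_x = 1  [2·N = B+C = (1, 10)+(1, 9)]
2. N_y = 19/2  [2·N = B+C = (1, 10)+(1, 9)]
   so N = (1, 19/2)

N = (1, 19/2)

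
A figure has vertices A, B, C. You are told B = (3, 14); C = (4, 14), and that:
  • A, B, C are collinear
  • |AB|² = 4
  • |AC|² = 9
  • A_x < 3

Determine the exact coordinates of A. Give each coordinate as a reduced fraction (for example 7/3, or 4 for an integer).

1. A_x = 1  [[A, B, C are collinear ⇒ 1y-14=0] ∩ [|A−(3, 14)|²=4]]
2. A_y = 14  [[A, B, C are collinear ⇒ 1y-14=0] ∩ [|A−(3, 14)|²=4]]
   so A = (1, 14)

A = (1, 14)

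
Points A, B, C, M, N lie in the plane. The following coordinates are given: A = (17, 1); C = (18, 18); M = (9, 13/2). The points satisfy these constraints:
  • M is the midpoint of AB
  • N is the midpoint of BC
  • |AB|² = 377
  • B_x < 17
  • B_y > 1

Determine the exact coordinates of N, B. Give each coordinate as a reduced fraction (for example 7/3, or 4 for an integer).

N = (19/2, 15)
B = (1, 12)

1. B_x = 1  [B = 2·M−A = 2·(9, 13/2)−(17, 1)]
2. B_y = 12  [B = 2·M−A = 2·(9, 13/2)−(17, 1)]
   so B = (1, 12)
3. N_x = 19/2  [2·N = B+C = (1, 12)+(18, 18)]
4. N_y = 15  [2·N = B+C = (1, 12)+(18, 18)]
   so N = (19/2, 15)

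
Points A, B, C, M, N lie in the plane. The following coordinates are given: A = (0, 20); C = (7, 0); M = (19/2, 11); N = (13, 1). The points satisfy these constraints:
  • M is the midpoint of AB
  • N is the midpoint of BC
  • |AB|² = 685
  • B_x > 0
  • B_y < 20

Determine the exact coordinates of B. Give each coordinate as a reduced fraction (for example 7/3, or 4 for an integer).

1. B_x = 19  [B = 2·M−A = 2·(19/2, 11)−(0, 20)]
2. B_y = 2  [B = 2·M−A = 2·(19/2, 11)−(0, 20)]
   so B = (19, 2)

B = (19, 2)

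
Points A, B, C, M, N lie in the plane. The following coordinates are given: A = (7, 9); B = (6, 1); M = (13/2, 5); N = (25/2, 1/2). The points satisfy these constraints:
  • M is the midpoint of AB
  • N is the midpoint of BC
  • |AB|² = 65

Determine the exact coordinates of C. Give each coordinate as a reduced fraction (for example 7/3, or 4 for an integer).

C = (19, 0)

1. C_x = 19  [C = 2·N−B = 2·(25/2, 1/2)−(6, 1)]
2. C_y = 0  [C = 2·N−B = 2·(25/2, 1/2)−(6, 1)]
   so C = (19, 0)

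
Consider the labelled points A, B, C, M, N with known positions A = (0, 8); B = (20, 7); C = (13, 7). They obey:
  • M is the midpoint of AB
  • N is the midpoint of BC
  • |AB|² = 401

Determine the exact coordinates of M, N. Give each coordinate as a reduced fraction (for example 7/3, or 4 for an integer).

M = (10, 15/2)
N = (33/2, 7)

1. M_x = 10  [2·M = A+B = (0, 8)+(20, 7)]
2. M_y = 15/2  [2·M = A+B = (0, 8)+(20, 7)]
   so M = (10, 15/2)
3. N_x = 33/2  [2·N = B+C = (20, 7)+(13, 7)]
4. N_y = 7  [2·N = B+C = (20, 7)+(13, 7)]
   so N = (33/2, 7)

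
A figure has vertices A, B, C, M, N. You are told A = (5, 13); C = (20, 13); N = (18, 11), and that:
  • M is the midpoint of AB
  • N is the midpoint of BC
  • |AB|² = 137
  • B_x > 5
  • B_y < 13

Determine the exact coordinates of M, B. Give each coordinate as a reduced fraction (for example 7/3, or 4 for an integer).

M = (21/2, 11)
B = (16, 9)

1. B_x = 16  [B = 2·N−C = 2·(18, 11)−(20, 13)]
2. B_y = 9  [B = 2·N−C = 2·(18, 11)−(20, 13)]
   so B = (16, 9)
3. M_x = 21/2  [2·M = A+B = (5, 13)+(16, 9)]
4. M_y = 11  [2·M = A+B = (5, 13)+(16, 9)]
   so M = (21/2, 11)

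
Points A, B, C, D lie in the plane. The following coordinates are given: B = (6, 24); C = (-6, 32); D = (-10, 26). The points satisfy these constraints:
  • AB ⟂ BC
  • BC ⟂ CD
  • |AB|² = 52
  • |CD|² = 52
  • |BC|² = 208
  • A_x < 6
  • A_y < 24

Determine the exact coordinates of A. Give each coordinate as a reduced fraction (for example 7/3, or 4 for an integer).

1. A_x = 2  [[AB ⟂ BC ⇒ 12x-8y+120=0] ∩ [|A−(6, 24)|²=52]]
2. A_y = 18  [[AB ⟂ BC ⇒ 12x-8y+120=0] ∩ [|A−(6, 24)|²=52]]
   so A = (2, 18)

A = (2, 18)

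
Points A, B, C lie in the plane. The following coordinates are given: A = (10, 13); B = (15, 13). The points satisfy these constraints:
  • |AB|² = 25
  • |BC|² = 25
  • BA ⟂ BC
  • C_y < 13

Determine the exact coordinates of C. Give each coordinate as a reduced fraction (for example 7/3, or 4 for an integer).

1. C_x = 15  [[BA ⟂ BC ⇒ -5x+75=0] ∩ [|C−(15, 13)|²=25]]
2. C_y = 8  [[BA ⟂ BC ⇒ -5x+75=0] ∩ [|C−(15, 13)|²=25]]
   so C = (15, 8)

C = (15, 8)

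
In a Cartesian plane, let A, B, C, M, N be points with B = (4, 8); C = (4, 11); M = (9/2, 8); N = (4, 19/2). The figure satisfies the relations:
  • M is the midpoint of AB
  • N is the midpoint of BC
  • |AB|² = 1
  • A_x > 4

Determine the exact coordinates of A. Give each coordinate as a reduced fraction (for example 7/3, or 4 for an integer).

A = (5, 8)

1. A_x = 5  [A = 2·M−B = 2·(9/2, 8)−(4, 8)]
2. A_y = 8  [A = 2·M−B = 2·(9/2, 8)−(4, 8)]
   so A = (5, 8)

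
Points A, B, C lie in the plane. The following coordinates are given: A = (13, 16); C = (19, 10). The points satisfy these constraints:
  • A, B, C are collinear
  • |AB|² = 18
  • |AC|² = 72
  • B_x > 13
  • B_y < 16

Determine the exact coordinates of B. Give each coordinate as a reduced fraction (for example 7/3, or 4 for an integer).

B = (16, 13)

1. B_x = 16  [[A, B, C are collinear ⇒ -6x-6y+174=0] ∩ [|B−(13, 16)|²=18]]
2. B_y = 13  [[A, B, C are collinear ⇒ -6x-6y+174=0] ∩ [|B−(13, 16)|²=18]]
   so B = (16, 13)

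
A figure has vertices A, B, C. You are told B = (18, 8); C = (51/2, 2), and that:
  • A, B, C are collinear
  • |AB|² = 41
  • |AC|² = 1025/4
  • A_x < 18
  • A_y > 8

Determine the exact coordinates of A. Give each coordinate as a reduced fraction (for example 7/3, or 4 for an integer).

A = (13, 12)

1. A_x = 13  [[A, B, C are collinear ⇒ 6x+15/2y-168=0] ∩ [|A−(18, 8)|²=41]]
2. A_y = 12  [[A, B, C are collinear ⇒ 6x+15/2y-168=0] ∩ [|A−(18, 8)|²=41]]
   so A = (13, 12)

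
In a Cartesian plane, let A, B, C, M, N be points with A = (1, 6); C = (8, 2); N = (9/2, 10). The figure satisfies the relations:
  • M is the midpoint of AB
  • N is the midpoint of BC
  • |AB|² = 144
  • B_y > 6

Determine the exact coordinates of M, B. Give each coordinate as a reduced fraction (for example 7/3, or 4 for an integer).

1. B_x = 1  [B = 2·N−C = 2·(9/2, 10)−(8, 2)]
2. B_y = 18  [B = 2·N−C = 2·(9/2, 10)−(8, 2)]
   so B = (1, 18)
3. M_x = 1  [2·M = A+B = (1, 6)+(1, 18)]
4. M_y = 12  [2·M = A+B = (1, 6)+(1, 18)]
   so M = (1, 12)

M = (1, 12)
B = (1, 18)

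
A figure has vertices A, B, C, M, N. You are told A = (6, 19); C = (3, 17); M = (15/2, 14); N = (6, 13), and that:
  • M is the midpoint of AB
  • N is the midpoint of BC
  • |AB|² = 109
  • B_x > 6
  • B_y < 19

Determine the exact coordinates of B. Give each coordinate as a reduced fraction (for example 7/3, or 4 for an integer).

B = (9, 9)

1. B_x = 9  [B = 2·M−A = 2·(15/2, 14)−(6, 19)]
2. B_y = 9  [B = 2·M−A = 2·(15/2, 14)−(6, 19)]
   so B = (9, 9)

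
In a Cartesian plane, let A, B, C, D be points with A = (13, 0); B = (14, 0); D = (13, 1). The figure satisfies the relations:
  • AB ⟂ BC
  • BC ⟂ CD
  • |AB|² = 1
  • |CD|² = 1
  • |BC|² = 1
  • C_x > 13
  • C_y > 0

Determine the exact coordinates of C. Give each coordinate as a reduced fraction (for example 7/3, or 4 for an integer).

1. C_x = 14  [[AB ⟂ BC ⇒ 1x-14=0] ∩ [|C−(13, 1)|²=1]]
2. C_y = 1  [[AB ⟂ BC ⇒ 1x-14=0] ∩ [|C−(13, 1)|²=1]]
   so C = (14, 1)

C = (14, 1)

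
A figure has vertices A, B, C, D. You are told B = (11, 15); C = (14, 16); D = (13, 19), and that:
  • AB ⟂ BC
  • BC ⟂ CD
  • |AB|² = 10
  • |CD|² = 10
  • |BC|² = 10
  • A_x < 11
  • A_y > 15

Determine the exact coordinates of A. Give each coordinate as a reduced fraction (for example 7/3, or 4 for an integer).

A = (10, 18)

1. A_x = 10  [[AB ⟂ BC ⇒ -3x-1y+48=0] ∩ [|A−(11, 15)|²=10]]
2. A_y = 18  [[AB ⟂ BC ⇒ -3x-1y+48=0] ∩ [|A−(11, 15)|²=10]]
   so A = (10, 18)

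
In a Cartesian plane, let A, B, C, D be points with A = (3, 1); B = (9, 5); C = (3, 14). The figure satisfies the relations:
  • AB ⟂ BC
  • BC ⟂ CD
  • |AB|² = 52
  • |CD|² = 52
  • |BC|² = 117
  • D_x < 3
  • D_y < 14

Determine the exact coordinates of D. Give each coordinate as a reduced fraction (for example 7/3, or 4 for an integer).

D = (-3, 10)

1. D_x = -3  [[BC ⟂ CD ⇒ -6x+9y-108=0] ∩ [|D−(3, 14)|²=52]]
2. D_y = 10  [[BC ⟂ CD ⇒ -6x+9y-108=0] ∩ [|D−(3, 14)|²=52]]
   so D = (-3, 10)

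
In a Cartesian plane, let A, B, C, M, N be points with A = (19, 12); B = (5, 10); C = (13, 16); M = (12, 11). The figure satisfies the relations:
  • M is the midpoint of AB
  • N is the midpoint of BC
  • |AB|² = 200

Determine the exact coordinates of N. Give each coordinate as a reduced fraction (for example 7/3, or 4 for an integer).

N = (9, 13)

1. N_x = 9  [2·N = B+C = (5, 10)+(13, 16)]
2. N_y = 13  [2·N = B+C = (5, 10)+(13, 16)]
   so N = (9, 13)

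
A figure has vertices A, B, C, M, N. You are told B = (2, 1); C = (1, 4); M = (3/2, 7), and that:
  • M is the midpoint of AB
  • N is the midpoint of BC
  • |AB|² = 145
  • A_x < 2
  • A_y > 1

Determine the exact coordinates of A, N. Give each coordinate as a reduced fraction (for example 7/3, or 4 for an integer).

1. A_x = 1  [A = 2·M−B = 2·(3/2, 7)−(2, 1)]
2. A_y = 13  [A = 2·M−B = 2·(3/2, 7)−(2, 1)]
   so A = (1, 13)
3. N_x = 3/2  [2·N = B+C = (2, 1)+(1, 4)]
4. N_y = 5/2  [2·N = B+C = (2, 1)+(1, 4)]
   so N = (3/2, 5/2)

A = (1, 13)
N = (3/2, 5/2)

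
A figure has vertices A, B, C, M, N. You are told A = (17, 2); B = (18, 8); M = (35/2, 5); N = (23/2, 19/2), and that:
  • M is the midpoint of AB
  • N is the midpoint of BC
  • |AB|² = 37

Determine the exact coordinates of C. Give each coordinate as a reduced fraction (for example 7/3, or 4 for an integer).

C = (5, 11)

1. C_x = 5  [C = 2·N−B = 2·(23/2, 19/2)−(18, 8)]
2. C_y = 11  [C = 2·N−B = 2·(23/2, 19/2)−(18, 8)]
   so C = (5, 11)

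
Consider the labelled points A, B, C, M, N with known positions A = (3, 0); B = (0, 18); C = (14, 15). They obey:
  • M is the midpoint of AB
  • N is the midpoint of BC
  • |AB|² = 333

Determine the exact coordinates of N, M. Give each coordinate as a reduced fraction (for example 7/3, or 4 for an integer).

1. M_x = 3/2  [2·M = A+B = (3, 0)+(0, 18)]
2. M_y = 9  [2·M = A+B = (3, 0)+(0, 18)]
   so M = (3/2, 9)
3. N_x = 7  [2·N = B+C = (0, 18)+(14, 15)]
4. N_y = 33/2  [2·N = B+C = (0, 18)+(14, 15)]
   so N = (7, 33/2)

N = (7, 33/2)
M = (3/2, 9)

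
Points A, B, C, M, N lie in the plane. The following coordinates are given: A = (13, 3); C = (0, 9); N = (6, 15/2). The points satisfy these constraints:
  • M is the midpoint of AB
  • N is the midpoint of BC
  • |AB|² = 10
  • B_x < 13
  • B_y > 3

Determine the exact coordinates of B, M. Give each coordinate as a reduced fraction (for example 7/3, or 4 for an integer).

B = (12, 6)
M = (25/2, 9/2)

1. B_x = 12  [B = 2·N−C = 2·(6, 15/2)−(0, 9)]
2. B_y = 6  [B = 2·N−C = 2·(6, 15/2)−(0, 9)]
   so B = (12, 6)
3. M_x = 25/2  [2·M = A+B = (13, 3)+(12, 6)]
4. M_y = 9/2  [2·M = A+B = (13, 3)+(12, 6)]
   so M = (25/2, 9/2)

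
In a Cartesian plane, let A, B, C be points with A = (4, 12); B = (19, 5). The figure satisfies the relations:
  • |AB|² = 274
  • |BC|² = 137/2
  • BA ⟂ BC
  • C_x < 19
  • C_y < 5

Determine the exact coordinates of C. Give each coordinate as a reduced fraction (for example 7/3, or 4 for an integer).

1. C_x = 31/2  [[BA ⟂ BC ⇒ -15x+7y+250=0] ∩ [|C−(19, 5)|²=137/2]]
2. C_y = -5/2  [[BA ⟂ BC ⇒ -15x+7y+250=0] ∩ [|C−(19, 5)|²=137/2]]
   so C = (31/2, -5/2)

C = (31/2, -5/2)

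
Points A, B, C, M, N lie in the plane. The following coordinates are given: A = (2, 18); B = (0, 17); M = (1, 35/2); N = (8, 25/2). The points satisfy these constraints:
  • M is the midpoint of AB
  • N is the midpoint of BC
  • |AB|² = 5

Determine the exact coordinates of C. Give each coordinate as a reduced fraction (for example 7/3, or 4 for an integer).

C = (16, 8)

1. C_x = 16  [C = 2·N−B = 2·(8, 25/2)−(0, 17)]
2. C_y = 8  [C = 2·N−B = 2·(8, 25/2)−(0, 17)]
   so C = (16, 8)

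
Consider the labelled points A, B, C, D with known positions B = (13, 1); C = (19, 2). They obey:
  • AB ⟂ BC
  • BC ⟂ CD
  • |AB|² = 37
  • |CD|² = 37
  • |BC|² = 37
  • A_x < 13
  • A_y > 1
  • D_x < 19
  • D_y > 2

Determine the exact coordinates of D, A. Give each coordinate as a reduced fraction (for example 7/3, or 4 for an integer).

D = (18, 8)
A = (12, 7)

1. D_x = 18  [[BC ⟂ CD ⇒ 6x+1y-116=0] ∩ [|D−(19, 2)|²=37]]
2. D_y = 8  [[BC ⟂ CD ⇒ 6x+1y-116=0] ∩ [|D−(19, 2)|²=37]]
   so D = (18, 8)
3. A_x = 12  [[AB ⟂ BC ⇒ -6x-1y+79=0] ∩ [|A−(13, 1)|²=37]]
4. A_y = 7  [[AB ⟂ BC ⇒ -6x-1y+79=0] ∩ [|A−(13, 1)|²=37]]
   so A = (12, 7)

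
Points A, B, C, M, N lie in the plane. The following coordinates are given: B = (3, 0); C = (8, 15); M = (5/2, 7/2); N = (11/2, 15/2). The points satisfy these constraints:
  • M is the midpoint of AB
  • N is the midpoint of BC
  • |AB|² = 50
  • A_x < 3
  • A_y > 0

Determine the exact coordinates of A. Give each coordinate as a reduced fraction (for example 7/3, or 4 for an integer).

A = (2, 7)

1. A_x = 2  [A = 2·M−B = 2·(5/2, 7/2)−(3, 0)]
2. A_y = 7  [A = 2·M−B = 2·(5/2, 7/2)−(3, 0)]
   so A = (2, 7)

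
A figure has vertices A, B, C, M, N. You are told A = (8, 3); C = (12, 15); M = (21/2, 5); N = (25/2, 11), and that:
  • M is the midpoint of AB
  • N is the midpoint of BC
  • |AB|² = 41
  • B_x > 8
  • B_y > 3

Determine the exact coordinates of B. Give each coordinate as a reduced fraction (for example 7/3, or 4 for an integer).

1. B_x = 13  [B = 2·M−A = 2·(21/2, 5)−(8, 3)]
2. B_y = 7  [B = 2·M−A = 2·(21/2, 5)−(8, 3)]
   so B = (13, 7)

B = (13, 7)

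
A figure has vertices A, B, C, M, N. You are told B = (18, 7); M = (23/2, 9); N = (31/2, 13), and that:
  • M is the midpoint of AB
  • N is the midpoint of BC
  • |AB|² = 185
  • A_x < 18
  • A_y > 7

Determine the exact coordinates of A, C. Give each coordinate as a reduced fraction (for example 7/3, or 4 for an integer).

A = (5, 11)
C = (13, 19)

1. A_x = 5  [A = 2·M−B = 2·(23/2, 9)−(18, 7)]
2. A_y = 11  [A = 2·M−B = 2·(23/2, 9)−(18, 7)]
   so A = (5, 11)
3. C_x = 13  [C = 2·N−B = 2·(31/2, 13)−(18, 7)]
4. C_y = 19  [C = 2·N−B = 2·(31/2, 13)−(18, 7)]
   so C = (13, 19)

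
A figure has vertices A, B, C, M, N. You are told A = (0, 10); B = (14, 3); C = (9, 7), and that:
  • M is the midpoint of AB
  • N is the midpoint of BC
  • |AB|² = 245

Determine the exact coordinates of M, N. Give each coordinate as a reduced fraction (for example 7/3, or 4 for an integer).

M = (7, 13/2)
N = (23/2, 5)

1. M_x = 7  [2·M = A+B = (0, 10)+(14, 3)]
2. M_y = 13/2  [2·M = A+B = (0, 10)+(14, 3)]
   so M = (7, 13/2)
3. N_x = 23/2  [2·N = B+C = (14, 3)+(9, 7)]
4. N_y = 5  [2·N = B+C = (14, 3)+(9, 7)]
   so N = (23/2, 5)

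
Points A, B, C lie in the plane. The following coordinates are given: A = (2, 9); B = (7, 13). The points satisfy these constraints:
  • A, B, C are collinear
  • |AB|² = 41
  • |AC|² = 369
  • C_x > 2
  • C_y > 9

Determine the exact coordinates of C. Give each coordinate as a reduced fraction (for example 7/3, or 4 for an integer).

C = (17, 21)

1. C_x = 17  [[A, B, C are collinear ⇒ -4x+5y-37=0] ∩ [|C−(2, 9)|²=369]]
2. C_y = 21  [[A, B, C are collinear ⇒ -4x+5y-37=0] ∩ [|C−(2, 9)|²=369]]
   so C = (17, 21)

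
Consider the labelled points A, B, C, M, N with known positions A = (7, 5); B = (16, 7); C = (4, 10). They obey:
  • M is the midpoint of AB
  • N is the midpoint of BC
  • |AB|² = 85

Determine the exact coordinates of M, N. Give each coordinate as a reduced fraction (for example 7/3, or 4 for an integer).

M = (23/2, 6)
N = (10, 17/2)

1. M_x = 23/2  [2·M = A+B = (7, 5)+(16, 7)]
2. M_y = 6  [2·M = A+B = (7, 5)+(16, 7)]
   so M = (23/2, 6)
3. N_x = 10  [2·N = B+C = (16, 7)+(4, 10)]
4. N_y = 17/2  [2·N = B+C = (16, 7)+(4, 10)]
   so N = (10, 17/2)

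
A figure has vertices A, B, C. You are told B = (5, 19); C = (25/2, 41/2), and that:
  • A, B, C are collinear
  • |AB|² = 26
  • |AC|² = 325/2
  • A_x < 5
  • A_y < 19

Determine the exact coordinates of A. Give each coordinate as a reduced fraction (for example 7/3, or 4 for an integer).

1. A_x = 0  [[A, B, C are collinear ⇒ -3/2x+15/2y-135=0] ∩ [|A−(5, 19)|²=26]]
2. A_y = 18  [[A, B, C are collinear ⇒ -3/2x+15/2y-135=0] ∩ [|A−(5, 19)|²=26]]
   so A = (0, 18)

A = (0, 18)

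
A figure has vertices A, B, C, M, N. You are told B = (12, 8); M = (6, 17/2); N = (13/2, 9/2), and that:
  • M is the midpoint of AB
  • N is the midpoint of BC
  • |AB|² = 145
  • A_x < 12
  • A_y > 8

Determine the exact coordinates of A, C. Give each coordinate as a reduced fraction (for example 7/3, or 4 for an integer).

A = (0, 9)
C = (1, 1)

1. A_x = 0  [A = 2·M−B = 2·(6, 17/2)−(12, 8)]
2. A_y = 9  [A = 2·M−B = 2·(6, 17/2)−(12, 8)]
   so A = (0, 9)
3. C_x = 1  [C = 2·N−B = 2·(13/2, 9/2)−(12, 8)]
4. C_y = 1  [C = 2·N−B = 2·(13/2, 9/2)−(12, 8)]
   so C = (1, 1)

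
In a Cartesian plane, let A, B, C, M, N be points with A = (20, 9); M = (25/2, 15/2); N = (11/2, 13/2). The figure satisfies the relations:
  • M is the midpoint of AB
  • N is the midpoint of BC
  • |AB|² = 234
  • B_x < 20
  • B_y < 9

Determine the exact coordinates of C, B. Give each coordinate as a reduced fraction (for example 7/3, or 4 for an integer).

C = (6, 7)
B = (5, 6)

1. B_x = 5  [B = 2·M−A = 2·(25/2, 15/2)−(20, 9)]
2. B_y = 6  [B = 2·M−A = 2·(25/2, 15/2)−(20, 9)]
   so B = (5, 6)
3. C_x = 6  [C = 2·N−B = 2·(11/2, 13/2)−(5, 6)]
4. C_y = 7  [C = 2·N−B = 2·(11/2, 13/2)−(5, 6)]
   so C = (6, 7)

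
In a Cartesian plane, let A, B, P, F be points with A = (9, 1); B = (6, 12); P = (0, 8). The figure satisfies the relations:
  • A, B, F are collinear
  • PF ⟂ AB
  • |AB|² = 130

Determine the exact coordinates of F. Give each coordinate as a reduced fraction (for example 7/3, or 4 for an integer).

1. F_x = 33/5  [[A, B, F are collinear ⇒ -11x-3y+102=0] ∩ [PF ⟂ AB ⇒ -3x+11y-88=0]]
2. F_y = 49/5  [[A, B, F are collinear ⇒ -11x-3y+102=0] ∩ [PF ⟂ AB ⇒ -3x+11y-88=0]]
   so F = (33/5, 49/5)

F = (33/5, 49/5)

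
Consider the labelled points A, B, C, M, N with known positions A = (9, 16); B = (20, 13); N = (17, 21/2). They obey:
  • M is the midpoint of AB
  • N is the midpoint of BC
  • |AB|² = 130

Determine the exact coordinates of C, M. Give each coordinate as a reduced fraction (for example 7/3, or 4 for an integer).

C = (14, 8)
M = (29/2, 29/2)

1. M_x = 29/2  [2·M = A+B = (9, 16)+(20, 13)]
2. M_y = 29/2  [2·M = A+B = (9, 16)+(20, 13)]
   so M = (29/2, 29/2)
3. C_x = 14  [C = 2·N−B = 2·(17, 21/2)−(20, 13)]
4. C_y = 8  [C = 2·N−B = 2·(17, 21/2)−(20, 13)]
   so C = (14, 8)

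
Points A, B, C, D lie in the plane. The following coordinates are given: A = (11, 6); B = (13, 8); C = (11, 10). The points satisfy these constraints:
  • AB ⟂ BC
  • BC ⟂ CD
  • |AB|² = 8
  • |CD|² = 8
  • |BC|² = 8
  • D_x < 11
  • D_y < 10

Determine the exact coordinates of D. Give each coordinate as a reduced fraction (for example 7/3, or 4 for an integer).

D = (9, 8)

1. D_x = 9  [[BC ⟂ CD ⇒ -2x+2y+2=0] ∩ [|D−(11, 10)|²=8]]
2. D_y = 8  [[BC ⟂ CD ⇒ -2x+2y+2=0] ∩ [|D−(11, 10)|²=8]]
   so D = (9, 8)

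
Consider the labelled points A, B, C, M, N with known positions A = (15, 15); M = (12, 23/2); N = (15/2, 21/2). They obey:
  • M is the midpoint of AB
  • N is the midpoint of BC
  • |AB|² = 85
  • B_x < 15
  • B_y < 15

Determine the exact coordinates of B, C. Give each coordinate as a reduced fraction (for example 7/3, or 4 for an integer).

1. B_x = 9  [B = 2·M−A = 2·(12, 23/2)−(15, 15)]
2. B_y = 8  [B = 2·M−A = 2·(12, 23/2)−(15, 15)]
   so B = (9, 8)
3. C_x = 6  [C = 2·N−B = 2·(15/2, 21/2)−(9, 8)]
4. C_y = 13  [C = 2·N−B = 2·(15/2, 21/2)−(9, 8)]
   so C = (6, 13)

B = (9, 8)
C = (6, 13)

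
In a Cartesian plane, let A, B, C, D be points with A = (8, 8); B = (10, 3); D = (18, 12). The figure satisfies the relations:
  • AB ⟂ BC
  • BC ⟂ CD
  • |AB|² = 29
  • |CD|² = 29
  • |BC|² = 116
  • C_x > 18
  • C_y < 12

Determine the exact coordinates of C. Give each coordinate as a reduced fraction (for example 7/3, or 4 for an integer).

C = (20, 7)

1. C_x = 20  [[AB ⟂ BC ⇒ 2x-5y-5=0] ∩ [|C−(18, 12)|²=29]]
2. C_y = 7  [[AB ⟂ BC ⇒ 2x-5y-5=0] ∩ [|C−(18, 12)|²=29]]
   so C = (20, 7)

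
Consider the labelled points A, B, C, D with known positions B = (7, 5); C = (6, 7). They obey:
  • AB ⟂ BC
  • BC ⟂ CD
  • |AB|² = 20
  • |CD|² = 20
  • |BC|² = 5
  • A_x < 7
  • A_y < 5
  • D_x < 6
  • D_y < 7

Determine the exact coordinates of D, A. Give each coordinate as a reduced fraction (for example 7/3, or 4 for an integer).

D = (2, 5)
A = (3, 3)

1. D_x = 2  [[BC ⟂ CD ⇒ -1x+2y-8=0] ∩ [|D−(6, 7)|²=20]]
2. D_y = 5  [[BC ⟂ CD ⇒ -1x+2y-8=0] ∩ [|D−(6, 7)|²=20]]
   so D = (2, 5)
3. A_x = 3  [[AB ⟂ BC ⇒ 1x-2y+3=0] ∩ [|A−(7, 5)|²=20]]
4. A_y = 3  [[AB ⟂ BC ⇒ 1x-2y+3=0] ∩ [|A−(7, 5)|²=20]]
   so A = (3, 3)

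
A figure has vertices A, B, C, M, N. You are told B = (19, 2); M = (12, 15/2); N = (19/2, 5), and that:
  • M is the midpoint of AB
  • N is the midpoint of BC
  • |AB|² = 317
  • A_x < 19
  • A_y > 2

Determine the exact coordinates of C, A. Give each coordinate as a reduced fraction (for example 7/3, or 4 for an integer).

1. A_x = 5  [A = 2·M−B = 2·(12, 15/2)−(19, 2)]
2. A_y = 13  [A = 2·M−B = 2·(12, 15/2)−(19, 2)]
   so A = (5, 13)
3. C_x = 0  [C = 2·N−B = 2·(19/2, 5)−(19, 2)]
4. C_y = 8  [C = 2·N−B = 2·(19/2, 5)−(19, 2)]
   so C = (0, 8)

C = (0, 8)
A = (5, 13)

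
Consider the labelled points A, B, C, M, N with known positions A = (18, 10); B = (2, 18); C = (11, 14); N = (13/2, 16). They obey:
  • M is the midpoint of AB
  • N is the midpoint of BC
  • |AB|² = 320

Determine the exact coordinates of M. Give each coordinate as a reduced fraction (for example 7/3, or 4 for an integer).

1. M_x = 10  [2·M = A+B = (18, 10)+(2, 18)]
2. M_y = 14  [2·M = A+B = (18, 10)+(2, 18)]
   so M = (10, 14)

M = (10, 14)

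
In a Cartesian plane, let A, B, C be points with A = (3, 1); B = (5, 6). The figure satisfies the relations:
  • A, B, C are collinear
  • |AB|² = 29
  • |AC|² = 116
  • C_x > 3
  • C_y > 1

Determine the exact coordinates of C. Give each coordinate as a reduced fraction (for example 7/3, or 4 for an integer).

C = (7, 11)

1. C_x = 7  [[A, B, C are collinear ⇒ -5x+2y+13=0] ∩ [|C−(3, 1)|²=116]]
2. C_y = 11  [[A, B, C are collinear ⇒ -5x+2y+13=0] ∩ [|C−(3, 1)|²=116]]
   so C = (7, 11)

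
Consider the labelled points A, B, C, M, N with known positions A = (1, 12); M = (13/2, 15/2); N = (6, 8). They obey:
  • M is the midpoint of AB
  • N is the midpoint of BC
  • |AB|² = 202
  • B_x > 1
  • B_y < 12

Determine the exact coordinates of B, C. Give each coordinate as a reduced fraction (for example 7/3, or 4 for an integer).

1. B_x = 12  [B = 2·M−A = 2·(13/2, 15/2)−(1, 12)]
2. B_y = 3  [B = 2·M−A = 2·(13/2, 15/2)−(1, 12)]
   so B = (12, 3)
3. C_x = 0  [C = 2·N−B = 2·(6, 8)−(12, 3)]
4. C_y = 13  [C = 2·N−B = 2·(6, 8)−(12, 3)]
   so C = (0, 13)

B = (12, 3)
C = (0, 13)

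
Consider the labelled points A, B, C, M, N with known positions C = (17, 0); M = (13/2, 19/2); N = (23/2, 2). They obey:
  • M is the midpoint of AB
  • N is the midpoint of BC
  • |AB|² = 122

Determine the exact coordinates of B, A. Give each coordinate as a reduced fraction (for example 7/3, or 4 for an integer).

B = (6, 4)
A = (7, 15)

1. B_x = 6  [B = 2·N−C = 2·(23/2, 2)−(17, 0)]
2. B_y = 4  [B = 2·N−C = 2·(23/2, 2)−(17, 0)]
   so B = (6, 4)
3. A_x = 7  [A = 2·M−B = 2·(13/2, 19/2)−(6, 4)]
4. A_y = 15  [A = 2·M−B = 2·(13/2, 19/2)−(6, 4)]
   so A = (7, 15)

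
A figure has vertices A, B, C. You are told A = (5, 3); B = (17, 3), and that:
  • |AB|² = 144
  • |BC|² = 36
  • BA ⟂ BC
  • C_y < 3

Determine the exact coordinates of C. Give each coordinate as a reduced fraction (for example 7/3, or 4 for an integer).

C = (17, -3)

1. C_x = 17  [[BA ⟂ BC ⇒ -12x+204=0] ∩ [|C−(17, 3)|²=36]]
2. C_y = -3  [[BA ⟂ BC ⇒ -12x+204=0] ∩ [|C−(17, 3)|²=36]]
   so C = (17, -3)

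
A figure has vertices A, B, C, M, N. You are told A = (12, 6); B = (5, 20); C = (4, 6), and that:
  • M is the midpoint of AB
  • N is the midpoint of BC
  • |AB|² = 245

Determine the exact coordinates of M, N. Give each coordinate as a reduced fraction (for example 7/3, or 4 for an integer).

M = (17/2, 13)
N = (9/2, 13)

1. M_x = 17/2  [2·M = A+B = (12, 6)+(5, 20)]
2. M_y = 13  [2·M = A+B = (12, 6)+(5, 20)]
   so M = (17/2, 13)
3. N_x = 9/2  [2·N = B+C = (5, 20)+(4, 6)]
4. N_y = 13  [2·N = B+C = (5, 20)+(4, 6)]
   so N = (9/2, 13)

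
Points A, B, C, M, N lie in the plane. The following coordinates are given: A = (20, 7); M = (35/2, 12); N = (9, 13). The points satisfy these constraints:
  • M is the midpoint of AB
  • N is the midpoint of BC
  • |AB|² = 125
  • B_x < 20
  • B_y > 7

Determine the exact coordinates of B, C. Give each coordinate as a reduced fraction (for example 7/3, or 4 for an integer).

1. B_x = 15  [B = 2·M−A = 2·(35/2, 12)−(20, 7)]
2. B_y = 17  [B = 2·M−A = 2·(35/2, 12)−(20, 7)]
   so B = (15, 17)
3. C_x = 3  [C = 2·N−B = 2·(9, 13)−(15, 17)]
4. C_y = 9  [C = 2·N−B = 2·(9, 13)−(15, 17)]
   so C = (3, 9)

B = (15, 17)
C = (3, 9)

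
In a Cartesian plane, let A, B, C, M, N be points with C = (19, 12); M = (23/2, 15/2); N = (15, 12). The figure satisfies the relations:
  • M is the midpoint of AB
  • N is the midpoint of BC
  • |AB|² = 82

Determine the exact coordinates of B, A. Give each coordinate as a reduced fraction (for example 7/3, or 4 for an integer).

1. B_x = 11  [B = 2·N−C = 2·(15, 12)−(19, 12)]
2. B_y = 12  [B = 2·N−C = 2·(15, 12)−(19, 12)]
   so B = (11, 12)
3. A_x = 12  [A = 2·M−B = 2·(23/2, 15/2)−(11, 12)]
4. A_y = 3  [A = 2·M−B = 2·(23/2, 15/2)−(11, 12)]
   so A = (12, 3)

B = (11, 12)
A = (12, 3)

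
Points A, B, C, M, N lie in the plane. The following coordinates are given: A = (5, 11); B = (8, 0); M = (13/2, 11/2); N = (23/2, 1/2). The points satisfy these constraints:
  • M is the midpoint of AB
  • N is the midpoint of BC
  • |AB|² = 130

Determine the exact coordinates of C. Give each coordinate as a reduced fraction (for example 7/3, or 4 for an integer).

1. C_x = 15  [C = 2·N−B = 2·(23/2, 1/2)−(8, 0)]
2. C_y = 1  [C = 2·N−B = 2·(23/2, 1/2)−(8, 0)]
   so C = (15, 1)

C = (15, 1)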